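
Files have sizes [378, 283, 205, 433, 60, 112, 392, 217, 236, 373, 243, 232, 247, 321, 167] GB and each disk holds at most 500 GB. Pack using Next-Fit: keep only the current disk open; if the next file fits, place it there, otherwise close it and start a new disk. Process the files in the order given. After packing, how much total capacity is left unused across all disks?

1101

disk 1: place 378 GB, 122 GB left
disk 2: place 283 GB, 217 GB left
disk 2: place 205 GB, 12 GB left
disk 3: place 433 GB, 67 GB left
disk 3: place 60 GB, 7 GB left
disk 4: place 112 GB, 388 GB left
disk 5: place 392 GB, 108 GB left
disk 6: place 217 GB, 283 GB left
disk 6: place 236 GB, 47 GB left
disk 7: place 373 GB, 127 GB left
disk 8: place 243 GB, 257 GB left
disk 8: place 232 GB, 25 GB left
disk 9: place 247 GB, 253 GB left
disk 10: place 321 GB, 179 GB left
disk 10: place 167 GB, 12 GB left
10 disks × 500 GB = 5000 GB; used 3899 GB; unused 1101 GB.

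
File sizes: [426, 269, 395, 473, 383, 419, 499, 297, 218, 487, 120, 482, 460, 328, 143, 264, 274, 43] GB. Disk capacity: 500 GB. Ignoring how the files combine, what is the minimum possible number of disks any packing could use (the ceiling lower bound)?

Total size = 426 + 269 + 395 + 473 + 383 + 419 + 499 + 297 + 218 + 487 + 120 + 482 + 460 + 328 + 143 + 264 + 274 + 43 = 5980 GB.
⌈5980 / 500⌉ = 12.

12 disks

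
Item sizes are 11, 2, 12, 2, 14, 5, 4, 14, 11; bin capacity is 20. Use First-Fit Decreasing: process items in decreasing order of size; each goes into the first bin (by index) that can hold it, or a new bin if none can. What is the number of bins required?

5 bins

Sorted descending: 14, 14, 12, 11, 11, 5, 4, 2, 2.
14 → bin 1 (remaining 6)
14 → bin 2 (remaining 6)
12 → bin 3 (remaining 8)
11 → bin 4 (remaining 9)
11 → bin 5 (remaining 9)
5 → bin 1 (remaining 1)
4 → bin 2 (remaining 2)
2 → bin 2 (remaining 0)
2 → bin 3 (remaining 6)
Final bins: [14,5] [14,4,2] [12,2] [11] [11].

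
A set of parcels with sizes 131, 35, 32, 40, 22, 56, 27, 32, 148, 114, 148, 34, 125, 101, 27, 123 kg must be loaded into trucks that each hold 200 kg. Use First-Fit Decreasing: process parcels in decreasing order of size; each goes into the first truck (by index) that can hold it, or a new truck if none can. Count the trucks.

7

Sorted descending: 148, 148, 131, 125, 123, 114, 101, 56, 40, 35, 34, 32, 32, 27, 27, 22.
148 kg → truck 1 (remaining 52 kg)
148 kg → truck 2 (remaining 52 kg)
131 kg → truck 3 (remaining 69 kg)
125 kg → truck 4 (remaining 75 kg)
123 kg → truck 5 (remaining 77 kg)
114 kg → truck 6 (remaining 86 kg)
101 kg → truck 7 (remaining 99 kg)
56 kg → truck 3 (remaining 13 kg)
40 kg → truck 1 (remaining 12 kg)
35 kg → truck 2 (remaining 17 kg)
34 kg → truck 4 (remaining 41 kg)
32 kg → truck 4 (remaining 9 kg)
32 kg → truck 5 (remaining 45 kg)
27 kg → truck 5 (remaining 18 kg)
27 kg → truck 6 (remaining 59 kg)
22 kg → truck 6 (remaining 37 kg)
Final trucks: [148,40] [148,35] [131,56] [125,34,32] [123,32,27] [114,27,22] [101].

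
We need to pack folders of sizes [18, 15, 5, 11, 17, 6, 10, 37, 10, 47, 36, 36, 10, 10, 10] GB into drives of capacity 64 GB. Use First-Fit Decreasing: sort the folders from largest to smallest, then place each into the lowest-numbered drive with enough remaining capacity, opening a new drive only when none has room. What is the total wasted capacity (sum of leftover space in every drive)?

Sorted descending: 47, 37, 36, 36, 18, 17, 15, 11, 10, 10, 10, 10, 10, 6, 5.
47 GB → drive 1 (remaining 17 GB)
37 GB → drive 2 (remaining 27 GB)
36 GB → drive 3 (remaining 28 GB)
36 GB → drive 4 (remaining 28 GB)
18 GB → drive 2 (remaining 9 GB)
17 GB → drive 1 (remaining 0 GB)
15 GB → drive 3 (remaining 13 GB)
11 GB → drive 3 (remaining 2 GB)
10 GB → drive 4 (remaining 18 GB)
10 GB → drive 4 (remaining 8 GB)
10 GB → drive 5 (remaining 54 GB)
10 GB → drive 5 (remaining 44 GB)
10 GB → drive 5 (remaining 34 GB)
6 GB → drive 2 (remaining 3 GB)
5 GB → drive 4 (remaining 3 GB)
5 drives × 64 GB = 320 GB; used 278 GB; unused 42 GB.

42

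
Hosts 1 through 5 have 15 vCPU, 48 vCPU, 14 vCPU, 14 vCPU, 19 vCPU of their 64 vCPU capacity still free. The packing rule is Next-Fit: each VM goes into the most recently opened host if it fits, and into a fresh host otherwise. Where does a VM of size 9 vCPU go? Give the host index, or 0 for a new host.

5

Next-Fit only looks at host 5, which has 19 vCPU free.
9 vCPU fits there.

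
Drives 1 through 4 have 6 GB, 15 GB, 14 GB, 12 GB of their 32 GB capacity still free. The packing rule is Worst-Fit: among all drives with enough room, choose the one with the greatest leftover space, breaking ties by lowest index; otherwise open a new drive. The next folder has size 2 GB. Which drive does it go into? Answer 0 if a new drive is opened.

Drives with room: drive 1 (6 GB), drive 2 (15 GB), drive 3 (14 GB), drive 4 (12 GB).
Most room is drive 2 with 15 GB free.

2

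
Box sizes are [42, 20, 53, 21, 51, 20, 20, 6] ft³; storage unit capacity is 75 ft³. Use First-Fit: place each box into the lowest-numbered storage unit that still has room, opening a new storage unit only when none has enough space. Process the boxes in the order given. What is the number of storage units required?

4

storage unit 1: place 42 ft³, 33 ft³ left
storage unit 1: place 20 ft³, 13 ft³ left
storage unit 2: place 53 ft³, 22 ft³ left
storage unit 2: place 21 ft³, 1 ft³ left
storage unit 3: place 51 ft³, 24 ft³ left
storage unit 3: place 20 ft³, 4 ft³ left
storage unit 4: place 20 ft³, 55 ft³ left
storage unit 1: place 6 ft³, 7 ft³ left
Final storage units: [42,20,6] [53,21] [51,20] [20].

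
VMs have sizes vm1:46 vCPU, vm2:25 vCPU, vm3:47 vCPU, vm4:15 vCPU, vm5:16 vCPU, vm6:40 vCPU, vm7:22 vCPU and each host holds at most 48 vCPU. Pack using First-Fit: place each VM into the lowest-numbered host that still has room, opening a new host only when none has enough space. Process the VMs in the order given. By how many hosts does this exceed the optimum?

0

First-Fit: [46] [25,15] [47] [16,22] [40] → 5 hosts.
Total size 211 vCPU; any packing needs at least ⌈211/48⌉ = 5 hosts.
So 5 is already optimal.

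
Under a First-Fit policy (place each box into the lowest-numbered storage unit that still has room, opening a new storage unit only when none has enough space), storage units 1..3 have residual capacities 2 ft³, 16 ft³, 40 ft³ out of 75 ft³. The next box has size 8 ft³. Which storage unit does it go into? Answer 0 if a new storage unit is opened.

2

Storage units with room: storage unit 2 (16 ft³), storage unit 3 (40 ft³).
The first with room is storage unit 2.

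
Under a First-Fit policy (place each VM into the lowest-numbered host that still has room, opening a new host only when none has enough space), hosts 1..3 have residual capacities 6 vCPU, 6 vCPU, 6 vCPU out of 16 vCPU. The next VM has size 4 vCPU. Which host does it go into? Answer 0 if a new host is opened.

Hosts with room: host 1 (6 vCPU), host 2 (6 vCPU), host 3 (6 vCPU).
The first with room is host 1.

1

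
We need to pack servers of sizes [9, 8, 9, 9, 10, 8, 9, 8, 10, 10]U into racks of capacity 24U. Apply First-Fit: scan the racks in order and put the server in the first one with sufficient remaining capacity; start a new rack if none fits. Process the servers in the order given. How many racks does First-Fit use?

9U → rack 1 (remaining 15U)
8U → rack 1 (remaining 7U)
9U → rack 2 (remaining 15U)
9U → rack 2 (remaining 6U)
10U → rack 3 (remaining 14U)
8U → rack 3 (remaining 6U)
9U → rack 4 (remaining 15U)
8U → rack 4 (remaining 7U)
10U → rack 5 (remaining 14U)
10U → rack 5 (remaining 4U)
Final racks: [9,8] [9,9] [10,8] [9,8] [10,10].

5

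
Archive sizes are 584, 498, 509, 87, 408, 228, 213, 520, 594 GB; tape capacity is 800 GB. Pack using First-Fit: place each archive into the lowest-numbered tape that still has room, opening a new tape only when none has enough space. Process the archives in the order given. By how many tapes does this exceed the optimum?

0

First-Fit: [584,87] [498,228] [509,213] [408] [520] [594] → 6 tapes.
6 archives exceed 400 GB (half the capacity), and no two of those can share a tape, so at least 6 tapes are needed.
So 6 is already optimal.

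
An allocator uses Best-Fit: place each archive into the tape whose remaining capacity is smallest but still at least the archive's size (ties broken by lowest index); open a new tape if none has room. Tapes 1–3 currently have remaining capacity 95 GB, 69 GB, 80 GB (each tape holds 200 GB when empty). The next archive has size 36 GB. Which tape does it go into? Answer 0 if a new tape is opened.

2

Tapes with room: tape 1 (95 GB), tape 2 (69 GB), tape 3 (80 GB).
Tightest fit is tape 2 with 69 GB free.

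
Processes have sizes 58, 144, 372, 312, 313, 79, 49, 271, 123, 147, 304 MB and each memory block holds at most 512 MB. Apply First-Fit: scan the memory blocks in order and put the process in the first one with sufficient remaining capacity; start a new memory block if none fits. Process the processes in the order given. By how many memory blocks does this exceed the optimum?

First-Fit: [58,144,79,49,123] [372] [312,147] [313] [271] [304] → 6 memory blocks.
Total size 2172 MB; any packing needs at least ⌈2172/512⌉ = 5 memory blocks.
An optimal packing achieves that bound: [372,123] [313,147,49] [312,144] [304,79,58] [271] → 5 memory blocks.
Excess: 6 − 5 = 1.

1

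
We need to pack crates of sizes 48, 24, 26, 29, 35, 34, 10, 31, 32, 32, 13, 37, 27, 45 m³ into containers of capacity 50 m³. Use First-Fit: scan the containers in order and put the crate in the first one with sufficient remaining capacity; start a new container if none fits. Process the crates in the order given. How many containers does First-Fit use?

11

Put 48 m³ in container 1; 2 m³ remain.
Put 24 m³ in container 2; 26 m³ remain.
Put 26 m³ in container 2; 0 m³ remain.
Put 29 m³ in container 3; 21 m³ remain.
Put 35 m³ in container 4; 15 m³ remain.
Put 34 m³ in container 5; 16 m³ remain.
Put 10 m³ in container 3; 11 m³ remain.
Put 31 m³ in container 6; 19 m³ remain.
Put 32 m³ in container 7; 18 m³ remain.
Put 32 m³ in container 8; 18 m³ remain.
Put 13 m³ in container 4; 2 m³ remain.
Put 37 m³ in container 9; 13 m³ remain.
Put 27 m³ in container 10; 23 m³ remain.
Put 45 m³ in container 11; 5 m³ remain.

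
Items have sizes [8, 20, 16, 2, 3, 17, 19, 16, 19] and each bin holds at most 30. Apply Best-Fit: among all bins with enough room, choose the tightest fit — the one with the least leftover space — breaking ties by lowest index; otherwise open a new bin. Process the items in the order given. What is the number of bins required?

bin 1: place 8, 22 left
bin 1: place 20, 2 left
bin 2: place 16, 14 left
bin 1: place 2, 0 left
bin 2: place 3, 11 left
bin 3: place 17, 13 left
bin 4: place 19, 11 left
bin 5: place 16, 14 left
bin 6: place 19, 11 left

6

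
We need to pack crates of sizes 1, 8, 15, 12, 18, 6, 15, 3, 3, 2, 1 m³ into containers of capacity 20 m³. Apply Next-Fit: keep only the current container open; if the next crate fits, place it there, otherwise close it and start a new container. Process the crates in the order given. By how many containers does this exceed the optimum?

2

Next-Fit: [1,8] [15] [12] [18] [6] [15,3] [3,2,1] → 7 containers.
Total size 84 m³; any packing needs at least ⌈84/20⌉ = 5 containers.
An optimal packing achieves that bound: [18,2] [15,3,1,1] [15,3] [12,8] [6] → 5 containers.
Excess: 7 − 5 = 2.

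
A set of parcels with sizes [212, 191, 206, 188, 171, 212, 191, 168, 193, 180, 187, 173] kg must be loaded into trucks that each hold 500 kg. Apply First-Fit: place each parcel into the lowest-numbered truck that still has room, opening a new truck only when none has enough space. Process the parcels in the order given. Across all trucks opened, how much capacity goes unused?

Put 212 kg in truck 1; 288 kg remain.
Put 191 kg in truck 1; 97 kg remain.
Put 206 kg in truck 2; 294 kg remain.
Put 188 kg in truck 2; 106 kg remain.
Put 171 kg in truck 3; 329 kg remain.
Put 212 kg in truck 3; 117 kg remain.
Put 191 kg in truck 4; 309 kg remain.
Put 168 kg in truck 4; 141 kg remain.
Put 193 kg in truck 5; 307 kg remain.
Put 180 kg in truck 5; 127 kg remain.
Put 187 kg in truck 6; 313 kg remain.
Put 173 kg in truck 6; 140 kg remain.
6 trucks × 500 kg = 3000 kg; used 2272 kg; unused 728 kg.

728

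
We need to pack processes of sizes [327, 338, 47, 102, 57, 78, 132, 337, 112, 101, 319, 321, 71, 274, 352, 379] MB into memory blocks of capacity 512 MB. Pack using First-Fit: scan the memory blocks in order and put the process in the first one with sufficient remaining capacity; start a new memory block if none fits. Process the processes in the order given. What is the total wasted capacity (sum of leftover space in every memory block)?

memory block 1: place 327 MB, 185 MB left
memory block 2: place 338 MB, 174 MB left
memory block 1: place 47 MB, 138 MB left
memory block 1: place 102 MB, 36 MB left
memory block 2: place 57 MB, 117 MB left
memory block 2: place 78 MB, 39 MB left
memory block 3: place 132 MB, 380 MB left
memory block 3: place 337 MB, 43 MB left
memory block 4: place 112 MB, 400 MB left
memory block 4: place 101 MB, 299 MB left
memory block 5: place 319 MB, 193 MB left
memory block 6: place 321 MB, 191 MB left
memory block 4: place 71 MB, 228 MB left
memory block 7: place 274 MB, 238 MB left
memory block 8: place 352 MB, 160 MB left
memory block 9: place 379 MB, 133 MB left
9 memory blocks × 512 MB = 4608 MB; used 3347 MB; unused 1261 MB.

1261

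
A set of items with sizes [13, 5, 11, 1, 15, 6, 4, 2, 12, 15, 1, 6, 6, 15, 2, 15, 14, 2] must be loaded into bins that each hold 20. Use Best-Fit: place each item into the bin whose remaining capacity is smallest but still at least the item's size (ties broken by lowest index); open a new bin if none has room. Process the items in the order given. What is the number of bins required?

8 bins

Put 13 in bin 1; 7 remain.
Put 5 in bin 1; 2 remain.
Put 11 in bin 2; 9 remain.
Put 1 in bin 1; 1 remain.
Put 15 in bin 3; 5 remain.
Put 6 in bin 2; 3 remain.
Put 4 in bin 3; 1 remain.
Put 2 in bin 2; 1 remain.
Put 12 in bin 4; 8 remain.
Put 15 in bin 5; 5 remain.
Put 1 in bin 1; 0 remain.
Put 6 in bin 4; 2 remain.
Put 6 in bin 6; 14 remain.
Put 15 in bin 7; 5 remain.
Put 2 in bin 4; 0 remain.
Put 15 in bin 8; 5 remain.
Put 14 in bin 6; 0 remain.
Put 2 in bin 5; 3 remain.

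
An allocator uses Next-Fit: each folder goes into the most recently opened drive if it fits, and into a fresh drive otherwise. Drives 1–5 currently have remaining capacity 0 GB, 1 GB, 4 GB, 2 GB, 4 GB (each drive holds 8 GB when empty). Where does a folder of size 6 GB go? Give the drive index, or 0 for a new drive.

0

Next-Fit only looks at drive 5, which has 4 GB free.
6 GB does not fit, so a new drive is opened.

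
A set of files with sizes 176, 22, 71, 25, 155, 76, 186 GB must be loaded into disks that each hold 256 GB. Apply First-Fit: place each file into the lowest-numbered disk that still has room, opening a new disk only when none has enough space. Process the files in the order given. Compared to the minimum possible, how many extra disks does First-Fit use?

1

First-Fit: [176,22,25] [71,155] [76] [186] → 4 disks.
Total size 711 GB; any packing needs at least ⌈711/256⌉ = 3 disks.
An optimal packing achieves that bound: [186,25,22] [176,76] [155,71] → 3 disks.
Excess: 4 − 3 = 1.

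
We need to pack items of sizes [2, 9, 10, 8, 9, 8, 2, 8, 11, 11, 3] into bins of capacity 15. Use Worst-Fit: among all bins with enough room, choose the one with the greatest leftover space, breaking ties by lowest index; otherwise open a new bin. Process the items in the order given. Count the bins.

8

bin 1: place 2, 13 left
bin 1: place 9, 4 left
bin 2: place 10, 5 left
bin 3: place 8, 7 left
bin 4: place 9, 6 left
bin 5: place 8, 7 left
bin 3: place 2, 5 left
bin 6: place 8, 7 left
bin 7: place 11, 4 left
bin 8: place 11, 4 left
bin 5: place 3, 4 left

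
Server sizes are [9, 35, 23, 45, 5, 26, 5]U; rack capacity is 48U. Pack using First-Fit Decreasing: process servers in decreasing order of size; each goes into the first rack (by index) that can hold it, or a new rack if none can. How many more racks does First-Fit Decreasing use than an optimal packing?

0

First-Fit Decreasing: [45] [35,9] [26,5,5] [23] → 4 racks.
Total size 148U; any packing needs at least ⌈148/48⌉ = 4 racks.
So 4 is already optimal.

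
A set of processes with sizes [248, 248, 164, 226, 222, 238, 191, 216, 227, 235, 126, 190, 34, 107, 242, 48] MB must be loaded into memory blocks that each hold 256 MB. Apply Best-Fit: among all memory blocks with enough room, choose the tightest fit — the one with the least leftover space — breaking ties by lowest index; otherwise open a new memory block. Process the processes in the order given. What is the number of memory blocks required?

13 memory blocks

Put 248 MB in memory block 1; 8 MB remain.
Put 248 MB in memory block 2; 8 MB remain.
Put 164 MB in memory block 3; 92 MB remain.
Put 226 MB in memory block 4; 30 MB remain.
Put 222 MB in memory block 5; 34 MB remain.
Put 238 MB in memory block 6; 18 MB remain.
Put 191 MB in memory block 7; 65 MB remain.
Put 216 MB in memory block 8; 40 MB remain.
Put 227 MB in memory block 9; 29 MB remain.
Put 235 MB in memory block 10; 21 MB remain.
Put 126 MB in memory block 11; 130 MB remain.
Put 190 MB in memory block 12; 66 MB remain.
Put 34 MB in memory block 5; 0 MB remain.
Put 107 MB in memory block 11; 23 MB remain.
Put 242 MB in memory block 13; 14 MB remain.
Put 48 MB in memory block 7; 17 MB remain.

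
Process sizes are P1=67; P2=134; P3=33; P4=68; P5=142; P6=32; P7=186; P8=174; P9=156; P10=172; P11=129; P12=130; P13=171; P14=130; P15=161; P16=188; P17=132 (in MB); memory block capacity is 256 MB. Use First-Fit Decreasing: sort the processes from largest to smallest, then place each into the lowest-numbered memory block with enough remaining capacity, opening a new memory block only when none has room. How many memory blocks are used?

13 memory blocks

Sorted descending: 188, 186, 174, 172, 171, 161, 156, 142, 134, 132, 130, 130, 129, 68, 67, 33, 32.
188 MB → memory block 1 (remaining 68 MB)
186 MB → memory block 2 (remaining 70 MB)
174 MB → memory block 3 (remaining 82 MB)
172 MB → memory block 4 (remaining 84 MB)
171 MB → memory block 5 (remaining 85 MB)
161 MB → memory block 6 (remaining 95 MB)
156 MB → memory block 7 (remaining 100 MB)
142 MB → memory block 8 (remaining 114 MB)
134 MB → memory block 9 (remaining 122 MB)
132 MB → memory block 10 (remaining 124 MB)
130 MB → memory block 11 (remaining 126 MB)
130 MB → memory block 12 (remaining 126 MB)
129 MB → memory block 13 (remaining 127 MB)
68 MB → memory block 1 (remaining 0 MB)
67 MB → memory block 2 (remaining 3 MB)
33 MB → memory block 3 (remaining 49 MB)
32 MB → memory block 3 (remaining 17 MB)
Final memory blocks: [188,68] [186,67] [174,33,32] [172] [171] [161] [156] [142] [134] [132] [130] [130] [129].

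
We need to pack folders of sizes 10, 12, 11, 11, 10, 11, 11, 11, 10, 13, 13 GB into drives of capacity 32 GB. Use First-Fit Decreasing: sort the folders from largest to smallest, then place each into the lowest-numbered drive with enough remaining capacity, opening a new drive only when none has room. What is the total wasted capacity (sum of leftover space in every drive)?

37

Sorted descending: 13, 13, 12, 11, 11, 11, 11, 11, 10, 10, 10.
drive 1: place 13 GB, 19 GB left
drive 1: place 13 GB, 6 GB left
drive 2: place 12 GB, 20 GB left
drive 2: place 11 GB, 9 GB left
drive 3: place 11 GB, 21 GB left
drive 3: place 11 GB, 10 GB left
drive 4: place 11 GB, 21 GB left
drive 4: place 11 GB, 10 GB left
drive 3: place 10 GB, 0 GB left
drive 4: place 10 GB, 0 GB left
drive 5: place 10 GB, 22 GB left
5 drives × 32 GB = 160 GB; used 123 GB; unused 37 GB.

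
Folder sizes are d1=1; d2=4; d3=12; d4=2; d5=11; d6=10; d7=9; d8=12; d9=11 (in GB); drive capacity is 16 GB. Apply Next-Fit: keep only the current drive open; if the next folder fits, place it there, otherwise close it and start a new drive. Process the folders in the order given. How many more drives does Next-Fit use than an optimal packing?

Next-Fit: [1,4] [12,2] [11] [10] [9] [12] [11] → 7 drives.
6 folders exceed 8 GB (half the capacity), and no two of those can share a drive, so at least 6 drives are needed.
An optimal packing achieves that bound: [12,4] [12,2,1] [11] [11] [10] [9] → 6 drives.
Excess: 7 − 6 = 1.

1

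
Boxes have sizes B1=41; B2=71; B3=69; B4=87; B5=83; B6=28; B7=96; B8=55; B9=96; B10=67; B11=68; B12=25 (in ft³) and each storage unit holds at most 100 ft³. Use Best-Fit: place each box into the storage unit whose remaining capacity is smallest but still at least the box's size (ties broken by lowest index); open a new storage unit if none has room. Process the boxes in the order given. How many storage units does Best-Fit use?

9

B1 (41 ft³) → storage unit 1 (remaining 59 ft³)
B2 (71 ft³) → storage unit 2 (remaining 29 ft³)
B3 (69 ft³) → storage unit 3 (remaining 31 ft³)
B4 (87 ft³) → storage unit 4 (remaining 13 ft³)
B5 (83 ft³) → storage unit 5 (remaining 17 ft³)
B6 (28 ft³) → storage unit 2 (remaining 1 ft³)
B7 (96 ft³) → storage unit 6 (remaining 4 ft³)
B8 (55 ft³) → storage unit 1 (remaining 4 ft³)
B9 (96 ft³) → storage unit 7 (remaining 4 ft³)
B10 (67 ft³) → storage unit 8 (remaining 33 ft³)
B11 (68 ft³) → storage unit 9 (remaining 32 ft³)
B12 (25 ft³) → storage unit 3 (remaining 6 ft³)
Final storage units: [41,55] [71,28] [69,25] [87] [83] [96] [96] [67] [68].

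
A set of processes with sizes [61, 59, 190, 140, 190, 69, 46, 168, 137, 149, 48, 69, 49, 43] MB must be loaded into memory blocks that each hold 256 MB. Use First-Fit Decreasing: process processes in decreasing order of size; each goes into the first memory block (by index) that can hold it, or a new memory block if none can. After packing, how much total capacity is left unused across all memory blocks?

118

Sorted descending: 190, 190, 168, 149, 140, 137, 69, 69, 61, 59, 49, 48, 46, 43.
190 MB → memory block 1 (remaining 66 MB)
190 MB → memory block 2 (remaining 66 MB)
168 MB → memory block 3 (remaining 88 MB)
149 MB → memory block 4 (remaining 107 MB)
140 MB → memory block 5 (remaining 116 MB)
137 MB → memory block 6 (remaining 119 MB)
69 MB → memory block 3 (remaining 19 MB)
69 MB → memory block 4 (remaining 38 MB)
61 MB → memory block 1 (remaining 5 MB)
59 MB → memory block 2 (remaining 7 MB)
49 MB → memory block 5 (remaining 67 MB)
48 MB → memory block 5 (remaining 19 MB)
46 MB → memory block 6 (remaining 73 MB)
43 MB → memory block 6 (remaining 30 MB)
6 memory blocks × 256 MB = 1536 MB; used 1418 MB; unused 118 MB.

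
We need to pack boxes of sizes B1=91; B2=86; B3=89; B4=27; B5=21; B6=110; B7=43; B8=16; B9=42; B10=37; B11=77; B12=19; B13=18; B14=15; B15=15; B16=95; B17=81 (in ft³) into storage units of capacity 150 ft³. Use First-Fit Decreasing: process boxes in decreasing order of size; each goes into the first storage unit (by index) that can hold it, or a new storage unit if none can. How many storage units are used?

7

Sorted descending: 110, 95, 91, 89, 86, 81, 77, 43, 42, 37, 27, 21, 19, 18, 16, 15, 15.
Put 110 ft³ in storage unit 1; 40 ft³ remain.
Put 95 ft³ in storage unit 2; 55 ft³ remain.
Put 91 ft³ in storage unit 3; 59 ft³ remain.
Put 89 ft³ in storage unit 4; 61 ft³ remain.
Put 86 ft³ in storage unit 5; 64 ft³ remain.
Put 81 ft³ in storage unit 6; 69 ft³ remain.
Put 77 ft³ in storage unit 7; 73 ft³ remain.
Put 43 ft³ in storage unit 2; 12 ft³ remain.
Put 42 ft³ in storage unit 3; 17 ft³ remain.
Put 37 ft³ in storage unit 1; 3 ft³ remain.
Put 27 ft³ in storage unit 4; 34 ft³ remain.
Put 21 ft³ in storage unit 4; 13 ft³ remain.
Put 19 ft³ in storage unit 5; 45 ft³ remain.
Put 18 ft³ in storage unit 5; 27 ft³ remain.
Put 16 ft³ in storage unit 3; 1 ft³ remain.
Put 15 ft³ in storage unit 5; 12 ft³ remain.
Put 15 ft³ in storage unit 6; 54 ft³ remain.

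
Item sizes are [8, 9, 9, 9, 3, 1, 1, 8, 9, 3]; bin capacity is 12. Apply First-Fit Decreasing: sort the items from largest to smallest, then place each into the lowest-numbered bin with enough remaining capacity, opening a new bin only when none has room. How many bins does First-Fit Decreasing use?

6 bins

Sorted descending: 9, 9, 9, 9, 8, 8, 3, 3, 1, 1.
bin 1: place 9, 3 left
bin 2: place 9, 3 left
bin 3: place 9, 3 left
bin 4: place 9, 3 left
bin 5: place 8, 4 left
bin 6: place 8, 4 left
bin 1: place 3, 0 left
bin 2: place 3, 0 left
bin 3: place 1, 2 left
bin 3: place 1, 1 left
Final bins: [9,3] [9,3] [9,1,1] [9] [8] [8].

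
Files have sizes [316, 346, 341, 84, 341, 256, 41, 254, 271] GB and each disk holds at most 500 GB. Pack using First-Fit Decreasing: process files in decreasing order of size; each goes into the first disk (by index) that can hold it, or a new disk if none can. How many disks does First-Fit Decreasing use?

7

Sorted descending: 346, 341, 341, 316, 271, 256, 254, 84, 41.
disk 1: place 346 GB, 154 GB left
disk 2: place 341 GB, 159 GB left
disk 3: place 341 GB, 159 GB left
disk 4: place 316 GB, 184 GB left
disk 5: place 271 GB, 229 GB left
disk 6: place 256 GB, 244 GB left
disk 7: place 254 GB, 246 GB left
disk 1: place 84 GB, 70 GB left
disk 1: place 41 GB, 29 GB left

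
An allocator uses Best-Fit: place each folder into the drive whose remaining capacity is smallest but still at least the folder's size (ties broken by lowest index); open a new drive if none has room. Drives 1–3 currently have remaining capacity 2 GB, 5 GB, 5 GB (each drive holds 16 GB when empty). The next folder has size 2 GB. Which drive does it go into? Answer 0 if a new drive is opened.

Drives with room: drive 1 (2 GB), drive 2 (5 GB), drive 3 (5 GB).
Tightest fit is drive 1 with 2 GB free.

1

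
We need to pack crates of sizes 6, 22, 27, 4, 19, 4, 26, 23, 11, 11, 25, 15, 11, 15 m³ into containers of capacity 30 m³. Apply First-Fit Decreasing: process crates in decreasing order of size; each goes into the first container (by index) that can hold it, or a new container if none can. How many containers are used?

Sorted descending: 27, 26, 25, 23, 22, 19, 15, 15, 11, 11, 11, 6, 4, 4.
Put 27 m³ in container 1; 3 m³ remain.
Put 26 m³ in container 2; 4 m³ remain.
Put 25 m³ in container 3; 5 m³ remain.
Put 23 m³ in container 4; 7 m³ remain.
Put 22 m³ in container 5; 8 m³ remain.
Put 19 m³ in container 6; 11 m³ remain.
Put 15 m³ in container 7; 15 m³ remain.
Put 15 m³ in container 7; 0 m³ remain.
Put 11 m³ in container 6; 0 m³ remain.
Put 11 m³ in container 8; 19 m³ remain.
Put 11 m³ in container 8; 8 m³ remain.
Put 6 m³ in container 4; 1 m³ remain.
Put 4 m³ in container 2; 0 m³ remain.
Put 4 m³ in container 3; 1 m³ remain.

8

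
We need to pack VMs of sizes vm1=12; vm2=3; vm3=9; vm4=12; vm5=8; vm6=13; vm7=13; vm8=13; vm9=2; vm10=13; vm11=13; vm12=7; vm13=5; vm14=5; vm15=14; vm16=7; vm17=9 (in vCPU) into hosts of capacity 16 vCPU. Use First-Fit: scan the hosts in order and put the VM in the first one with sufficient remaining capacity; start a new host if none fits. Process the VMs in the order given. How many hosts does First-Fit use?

host 1: place vm1 (12 vCPU), 4 vCPU left
host 1: place vm2 (3 vCPU), 1 vCPU left
host 2: place vm3 (9 vCPU), 7 vCPU left
host 3: place vm4 (12 vCPU), 4 vCPU left
host 4: place vm5 (8 vCPU), 8 vCPU left
host 5: place vm6 (13 vCPU), 3 vCPU left
host 6: place vm7 (13 vCPU), 3 vCPU left
host 7: place vm8 (13 vCPU), 3 vCPU left
host 2: place vm9 (2 vCPU), 5 vCPU left
host 8: place vm10 (13 vCPU), 3 vCPU left
host 9: place vm11 (13 vCPU), 3 vCPU left
host 4: place vm12 (7 vCPU), 1 vCPU left
host 2: place vm13 (5 vCPU), 0 vCPU left
host 10: place vm14 (5 vCPU), 11 vCPU left
host 11: place vm15 (14 vCPU), 2 vCPU left
host 10: place vm16 (7 vCPU), 4 vCPU left
host 12: place vm17 (9 vCPU), 7 vCPU left
Final hosts: [12,3] [9,2,5] [12] [8,7] [13] [13] [13] [13] [13] [5,7] [14] [9].

12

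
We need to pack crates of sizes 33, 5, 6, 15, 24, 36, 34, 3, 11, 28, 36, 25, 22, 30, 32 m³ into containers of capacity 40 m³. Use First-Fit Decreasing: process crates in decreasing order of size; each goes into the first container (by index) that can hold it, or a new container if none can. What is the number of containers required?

10

Sorted descending: 36, 36, 34, 33, 32, 30, 28, 25, 24, 22, 15, 11, 6, 5, 3.
36 m³ → container 1 (remaining 4 m³)
36 m³ → container 2 (remaining 4 m³)
34 m³ → container 3 (remaining 6 m³)
33 m³ → container 4 (remaining 7 m³)
32 m³ → container 5 (remaining 8 m³)
30 m³ → container 6 (remaining 10 m³)
28 m³ → container 7 (remaining 12 m³)
25 m³ → container 8 (remaining 15 m³)
24 m³ → container 9 (remaining 16 m³)
22 m³ → container 10 (remaining 18 m³)
15 m³ → container 8 (remaining 0 m³)
11 m³ → container 7 (remaining 1 m³)
6 m³ → container 3 (remaining 0 m³)
5 m³ → container 4 (remaining 2 m³)
3 m³ → container 1 (remaining 1 m³)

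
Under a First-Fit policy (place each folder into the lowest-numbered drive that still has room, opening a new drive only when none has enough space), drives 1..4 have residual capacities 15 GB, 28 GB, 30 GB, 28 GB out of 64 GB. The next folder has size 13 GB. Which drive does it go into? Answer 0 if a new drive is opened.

1

Drives with room: drive 1 (15 GB), drive 2 (28 GB), drive 3 (30 GB), drive 4 (28 GB).
The first with room is drive 1.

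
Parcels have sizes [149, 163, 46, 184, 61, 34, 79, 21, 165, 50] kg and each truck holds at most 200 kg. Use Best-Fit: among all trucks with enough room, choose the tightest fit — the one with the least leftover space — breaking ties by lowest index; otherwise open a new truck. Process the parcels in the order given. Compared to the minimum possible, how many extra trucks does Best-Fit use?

1

Best-Fit: [149,46] [163,34] [184] [61,79,21] [165] [50] → 6 trucks.
Total size 952 kg; any packing needs at least ⌈952/200⌉ = 5 trucks.
An optimal packing achieves that bound: [184] [165,34] [163,21] [149,50] [79,61,46] → 5 trucks.
Excess: 6 − 5 = 1.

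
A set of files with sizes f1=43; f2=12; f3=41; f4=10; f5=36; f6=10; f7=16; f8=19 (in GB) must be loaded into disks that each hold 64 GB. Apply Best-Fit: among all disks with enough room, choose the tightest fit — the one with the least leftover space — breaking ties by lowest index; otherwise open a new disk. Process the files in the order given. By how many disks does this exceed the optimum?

1

Best-Fit: [43,12] [41,10,10] [36,16] [19] → 4 disks.
Total size 187 GB; any packing needs at least ⌈187/64⌉ = 3 disks.
An optimal packing achieves that bound: [43,19] [41,12,10] [36,16,10] → 3 disks.
Excess: 4 − 3 = 1.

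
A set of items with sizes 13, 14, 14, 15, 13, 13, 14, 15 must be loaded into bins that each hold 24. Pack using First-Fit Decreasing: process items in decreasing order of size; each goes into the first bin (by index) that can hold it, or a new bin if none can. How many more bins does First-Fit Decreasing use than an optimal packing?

First-Fit Decreasing: [15] [15] [14] [14] [14] [13] [13] [13] → 8 bins.
8 items exceed 12 (half the capacity), and no two of those can share a bin, so at least 8 bins are needed.
So 8 is already optimal.

0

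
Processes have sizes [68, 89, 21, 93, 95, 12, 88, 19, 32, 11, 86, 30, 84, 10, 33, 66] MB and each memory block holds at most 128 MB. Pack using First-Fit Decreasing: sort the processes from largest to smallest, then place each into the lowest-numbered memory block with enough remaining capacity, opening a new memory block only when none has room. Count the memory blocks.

8

Sorted descending: 95, 93, 89, 88, 86, 84, 68, 66, 33, 32, 30, 21, 19, 12, 11, 10.
95 MB → memory block 1 (remaining 33 MB)
93 MB → memory block 2 (remaining 35 MB)
89 MB → memory block 3 (remaining 39 MB)
88 MB → memory block 4 (remaining 40 MB)
86 MB → memory block 5 (remaining 42 MB)
84 MB → memory block 6 (remaining 44 MB)
68 MB → memory block 7 (remaining 60 MB)
66 MB → memory block 8 (remaining 62 MB)
33 MB → memory block 1 (remaining 0 MB)
32 MB → memory block 2 (remaining 3 MB)
30 MB → memory block 3 (remaining 9 MB)
21 MB → memory block 4 (remaining 19 MB)
19 MB → memory block 4 (remaining 0 MB)
12 MB → memory block 5 (remaining 30 MB)
11 MB → memory block 5 (remaining 19 MB)
10 MB → memory block 5 (remaining 9 MB)
Final memory blocks: [95,33] [93,32] [89,30] [88,21,19] [86,12,11,10] [84] [68] [66].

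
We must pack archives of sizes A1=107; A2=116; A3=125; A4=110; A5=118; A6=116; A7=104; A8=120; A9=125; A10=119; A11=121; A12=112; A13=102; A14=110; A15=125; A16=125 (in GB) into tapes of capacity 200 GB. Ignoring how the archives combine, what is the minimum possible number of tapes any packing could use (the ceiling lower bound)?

Total size = 107 + 116 + 125 + 110 + 118 + 116 + 104 + 120 + 125 + 119 + 121 + 112 + 102 + 110 + 125 + 125 = 1855 GB.
⌈1855 / 200⌉ = 10.

10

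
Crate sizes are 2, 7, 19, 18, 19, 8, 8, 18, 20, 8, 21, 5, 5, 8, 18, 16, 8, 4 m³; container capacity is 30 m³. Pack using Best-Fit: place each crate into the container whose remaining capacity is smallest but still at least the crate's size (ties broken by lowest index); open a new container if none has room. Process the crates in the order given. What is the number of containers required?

8 containers

2 m³ → container 1 (remaining 28 m³)
7 m³ → container 1 (remaining 21 m³)
19 m³ → container 1 (remaining 2 m³)
18 m³ → container 2 (remaining 12 m³)
19 m³ → container 3 (remaining 11 m³)
8 m³ → container 3 (remaining 3 m³)
8 m³ → container 2 (remaining 4 m³)
18 m³ → container 4 (remaining 12 m³)
20 m³ → container 5 (remaining 10 m³)
8 m³ → container 5 (remaining 2 m³)
21 m³ → container 6 (remaining 9 m³)
5 m³ → container 6 (remaining 4 m³)
5 m³ → container 4 (remaining 7 m³)
8 m³ → container 7 (remaining 22 m³)
18 m³ → container 7 (remaining 4 m³)
16 m³ → container 8 (remaining 14 m³)
8 m³ → container 8 (remaining 6 m³)
4 m³ → container 2 (remaining 0 m³)
Final containers: [2,7,19] [18,8,4] [19,8] [18,5] [20,8] [21,5] [8,18] [16,8].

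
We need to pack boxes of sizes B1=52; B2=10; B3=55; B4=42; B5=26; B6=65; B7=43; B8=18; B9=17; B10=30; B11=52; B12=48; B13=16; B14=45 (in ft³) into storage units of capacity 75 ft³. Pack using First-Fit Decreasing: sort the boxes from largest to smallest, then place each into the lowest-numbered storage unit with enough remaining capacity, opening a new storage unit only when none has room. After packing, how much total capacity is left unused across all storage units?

Sorted descending: 65, 55, 52, 52, 48, 45, 43, 42, 30, 26, 18, 17, 16, 10.
storage unit 1: place 65 ft³, 10 ft³ left
storage unit 2: place 55 ft³, 20 ft³ left
storage unit 3: place 52 ft³, 23 ft³ left
storage unit 4: place 52 ft³, 23 ft³ left
storage unit 5: place 48 ft³, 27 ft³ left
storage unit 6: place 45 ft³, 30 ft³ left
storage unit 7: place 43 ft³, 32 ft³ left
storage unit 8: place 42 ft³, 33 ft³ left
storage unit 6: place 30 ft³, 0 ft³ left
storage unit 5: place 26 ft³, 1 ft³ left
storage unit 2: place 18 ft³, 2 ft³ left
storage unit 3: place 17 ft³, 6 ft³ left
storage unit 4: place 16 ft³, 7 ft³ left
storage unit 1: place 10 ft³, 0 ft³ left
8 storage units × 75 ft³ = 600 ft³; used 519 ft³; unused 81 ft³.

81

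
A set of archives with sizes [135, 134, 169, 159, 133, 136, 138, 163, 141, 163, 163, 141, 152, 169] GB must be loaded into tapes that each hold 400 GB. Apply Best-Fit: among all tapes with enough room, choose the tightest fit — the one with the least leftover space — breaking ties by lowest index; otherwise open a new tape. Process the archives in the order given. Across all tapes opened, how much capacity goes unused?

704

tape 1: place 135 GB, 265 GB left
tape 1: place 134 GB, 131 GB left
tape 2: place 169 GB, 231 GB left
tape 2: place 159 GB, 72 GB left
tape 3: place 133 GB, 267 GB left
tape 3: place 136 GB, 131 GB left
tape 4: place 138 GB, 262 GB left
tape 4: place 163 GB, 99 GB left
tape 5: place 141 GB, 259 GB left
tape 5: place 163 GB, 96 GB left
tape 6: place 163 GB, 237 GB left
tape 6: place 141 GB, 96 GB left
tape 7: place 152 GB, 248 GB left
tape 7: place 169 GB, 79 GB left
7 tapes × 400 GB = 2800 GB; used 2096 GB; unused 704 GB.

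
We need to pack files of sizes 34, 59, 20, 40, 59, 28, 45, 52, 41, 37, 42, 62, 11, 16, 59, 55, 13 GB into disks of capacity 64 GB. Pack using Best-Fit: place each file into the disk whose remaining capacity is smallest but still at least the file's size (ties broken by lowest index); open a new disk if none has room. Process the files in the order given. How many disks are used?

13 disks

disk 1: place 34 GB, 30 GB left
disk 2: place 59 GB, 5 GB left
disk 1: place 20 GB, 10 GB left
disk 3: place 40 GB, 24 GB left
disk 4: place 59 GB, 5 GB left
disk 5: place 28 GB, 36 GB left
disk 6: place 45 GB, 19 GB left
disk 7: place 52 GB, 12 GB left
disk 8: place 41 GB, 23 GB left
disk 9: place 37 GB, 27 GB left
disk 10: place 42 GB, 22 GB left
disk 11: place 62 GB, 2 GB left
disk 7: place 11 GB, 1 GB left
disk 6: place 16 GB, 3 GB left
disk 12: place 59 GB, 5 GB left
disk 13: place 55 GB, 9 GB left
disk 10: place 13 GB, 9 GB left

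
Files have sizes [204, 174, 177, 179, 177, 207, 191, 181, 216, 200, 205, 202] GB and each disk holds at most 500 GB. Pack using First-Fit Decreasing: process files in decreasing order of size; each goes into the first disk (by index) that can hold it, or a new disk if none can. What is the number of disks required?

Sorted descending: 216, 207, 205, 204, 202, 200, 191, 181, 179, 177, 177, 174.
216 GB → disk 1 (remaining 284 GB)
207 GB → disk 1 (remaining 77 GB)
205 GB → disk 2 (remaining 295 GB)
204 GB → disk 2 (remaining 91 GB)
202 GB → disk 3 (remaining 298 GB)
200 GB → disk 3 (remaining 98 GB)
191 GB → disk 4 (remaining 309 GB)
181 GB → disk 4 (remaining 128 GB)
179 GB → disk 5 (remaining 321 GB)
177 GB → disk 5 (remaining 144 GB)
177 GB → disk 6 (remaining 323 GB)
174 GB → disk 6 (remaining 149 GB)

6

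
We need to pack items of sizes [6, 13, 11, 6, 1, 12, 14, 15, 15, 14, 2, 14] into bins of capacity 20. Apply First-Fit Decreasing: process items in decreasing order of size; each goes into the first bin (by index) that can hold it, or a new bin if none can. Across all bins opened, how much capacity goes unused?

37

Sorted descending: 15, 15, 14, 14, 14, 13, 12, 11, 6, 6, 2, 1.
15 → bin 1 (remaining 5)
15 → bin 2 (remaining 5)
14 → bin 3 (remaining 6)
14 → bin 4 (remaining 6)
14 → bin 5 (remaining 6)
13 → bin 6 (remaining 7)
12 → bin 7 (remaining 8)
11 → bin 8 (remaining 9)
6 → bin 3 (remaining 0)
6 → bin 4 (remaining 0)
2 → bin 1 (remaining 3)
1 → bin 1 (remaining 2)
8 bins × 20 = 160; used 123; unused 37.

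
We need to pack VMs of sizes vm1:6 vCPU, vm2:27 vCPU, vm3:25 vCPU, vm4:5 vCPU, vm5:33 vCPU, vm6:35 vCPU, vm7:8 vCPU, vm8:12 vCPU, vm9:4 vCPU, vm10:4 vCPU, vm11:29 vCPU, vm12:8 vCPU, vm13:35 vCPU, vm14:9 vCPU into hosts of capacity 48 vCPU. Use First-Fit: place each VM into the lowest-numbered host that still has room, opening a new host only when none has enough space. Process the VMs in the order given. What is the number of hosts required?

6 hosts

host 1: place vm1 (6 vCPU), 42 vCPU left
host 1: place vm2 (27 vCPU), 15 vCPU left
host 2: place vm3 (25 vCPU), 23 vCPU left
host 1: place vm4 (5 vCPU), 10 vCPU left
host 3: place vm5 (33 vCPU), 15 vCPU left
host 4: place vm6 (35 vCPU), 13 vCPU left
host 1: place vm7 (8 vCPU), 2 vCPU left
host 2: place vm8 (12 vCPU), 11 vCPU left
host 2: place vm9 (4 vCPU), 7 vCPU left
host 2: place vm10 (4 vCPU), 3 vCPU left
host 5: place vm11 (29 vCPU), 19 vCPU left
host 3: place vm12 (8 vCPU), 7 vCPU left
host 6: place vm13 (35 vCPU), 13 vCPU left
host 4: place vm14 (9 vCPU), 4 vCPU left
Final hosts: [6,27,5,8] [25,12,4,4] [33,8] [35,9] [29] [35].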